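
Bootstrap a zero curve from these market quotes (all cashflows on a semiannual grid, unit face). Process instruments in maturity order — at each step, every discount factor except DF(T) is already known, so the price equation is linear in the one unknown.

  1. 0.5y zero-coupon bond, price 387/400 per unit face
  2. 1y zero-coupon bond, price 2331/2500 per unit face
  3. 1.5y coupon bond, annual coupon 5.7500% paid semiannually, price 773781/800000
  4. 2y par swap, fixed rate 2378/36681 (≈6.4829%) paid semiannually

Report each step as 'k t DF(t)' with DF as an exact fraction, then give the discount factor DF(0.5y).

1 1/2 387/400
2 1 2331/2500
3 3/2 8871/10000
4 2 8811/10000
DF(0.5y) = 387/400 ≈ 0.967500

step 1 [0.5y] zero: DF = P = 387/400 ≈ 0.967500
step 2 [1y] zero: DF = P = 2331/2500 ≈ 0.932400
step 3 [1.5y] bond c/2=23/800: DF=(773781/800000 − 23/800·(0.967500+0.932400))/(1+23/800) = 8871/10000 ≈ 0.887100
step 4 [2y] swap r/2=1189/36681: DF=(1 − 1189/36681·(0.967500+0.932400+0.887100))/(1+1189/36681) = 8811/10000 ≈ 0.881100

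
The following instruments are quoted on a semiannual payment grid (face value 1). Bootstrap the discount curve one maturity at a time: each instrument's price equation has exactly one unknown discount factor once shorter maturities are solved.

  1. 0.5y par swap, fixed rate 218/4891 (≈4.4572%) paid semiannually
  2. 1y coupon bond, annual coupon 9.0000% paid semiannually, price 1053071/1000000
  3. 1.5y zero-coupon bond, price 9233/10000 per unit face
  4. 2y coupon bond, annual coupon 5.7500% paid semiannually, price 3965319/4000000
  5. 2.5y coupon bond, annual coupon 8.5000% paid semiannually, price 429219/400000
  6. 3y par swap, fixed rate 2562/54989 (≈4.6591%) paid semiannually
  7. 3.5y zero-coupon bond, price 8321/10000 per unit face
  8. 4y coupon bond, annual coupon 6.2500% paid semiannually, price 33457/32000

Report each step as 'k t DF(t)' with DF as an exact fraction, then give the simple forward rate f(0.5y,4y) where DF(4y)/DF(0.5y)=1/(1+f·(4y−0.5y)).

1 1/2 4891/5000
2 1 1207/1250
3 3/2 9233/10000
4 2 1767/2000
5 5/2 2191/2500
6 3 8719/10000
7 7/2 8321/10000
8 4 411/500
f(0.5y,4y) = ((4891/5000)/(411/500) − 1)/(7/2) = 781/14385 ≈ 5.4293%

step 1 [0.5y] swap r/2=109/4891: DF=(1 − 109/4891·(0))/(1+109/4891) = 4891/5000 ≈ 0.978200
step 2 [1y] bond c/2=9/200: DF=(1053071/1000000 − 9/200·(0.978200))/(1+9/200) = 1207/1250 ≈ 0.965600
step 3 [1.5y] zero: DF = P = 9233/10000 ≈ 0.923300
step 4 [2y] bond c/2=23/800: DF=(3965319/4000000 − 23/800·(0.978200+0.965600+0.923300))/(1+23/800) = 1767/2000 ≈ 0.883500
step 5 [2.5y] bond c/2=17/400: DF=(429219/400000 − 17/400·(0.978200+0.965600+0.923300+0.883500))/(1+17/400) = 2191/2500 ≈ 0.876400
step 6 [3y] swap r/2=1281/54989: DF=(1 − 1281/54989·(0.978200+0.965600+0.923300+0.883500+0.876400))/(1+1281/54989) = 8719/10000 ≈ 0.871900
step 7 [3.5y] zero: DF = P = 8321/10000 ≈ 0.832100
step 8 [4y] bond c/2=1/32: DF=(33457/32000 − 1/32·(0.978200+0.965600+0.923300+0.883500+0.876400+0.871900+0.832100))/(1+1/32) = 411/500 ≈ 0.822000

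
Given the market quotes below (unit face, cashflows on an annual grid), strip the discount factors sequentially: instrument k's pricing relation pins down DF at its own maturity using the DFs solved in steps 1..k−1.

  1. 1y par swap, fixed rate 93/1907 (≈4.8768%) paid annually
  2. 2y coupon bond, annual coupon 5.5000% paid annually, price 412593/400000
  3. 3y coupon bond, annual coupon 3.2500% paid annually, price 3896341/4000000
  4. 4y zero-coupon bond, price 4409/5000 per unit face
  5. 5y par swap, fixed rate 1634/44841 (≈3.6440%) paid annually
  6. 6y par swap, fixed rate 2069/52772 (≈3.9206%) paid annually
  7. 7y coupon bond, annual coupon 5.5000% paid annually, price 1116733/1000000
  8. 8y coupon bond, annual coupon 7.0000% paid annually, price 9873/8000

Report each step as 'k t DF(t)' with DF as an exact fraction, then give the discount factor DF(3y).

step 1 [1y] swap r/1=93/1907: DF=(1 − 93/1907·(0))/(1+93/1907) = 1907/2000 ≈ 0.953500
step 2 [2y] bond c/1=11/200: DF=(412593/400000 − 11/200·(0.953500))/(1+11/200) = 116/125 ≈ 0.928000
step 3 [3y] bond c/1=13/400: DF=(3896341/4000000 − 13/400·(0.953500+0.928000))/(1+13/400) = 4421/5000 ≈ 0.884200
step 4 [4y] zero: DF = P = 4409/5000 ≈ 0.881800
step 5 [5y] swap r/1=1634/44841: DF=(1 − 1634/44841·(0.953500+0.928000+0.884200+0.881800))/(1+1634/44841) = 4183/5000 ≈ 0.836600
step 6 [6y] swap r/1=2069/52772: DF=(1 − 2069/52772·(0.953500+0.928000+0.884200+0.881800+0.836600))/(1+2069/52772) = 7931/10000 ≈ 0.793100
step 7 [7y] bond c/1=11/200: DF=(1116733/1000000 − 11/200·(0.953500+0.928000+0.884200+0.881800+0.836600+0.793100))/(1+11/200) = 3917/5000 ≈ 0.783400
step 8 [8y] bond c/1=7/100: DF=(9873/8000 − 7/100·(0.953500+0.928000+0.884200+0.881800+0.836600+0.793100+0.783400))/(1+7/100) = 7569/10000 ≈ 0.756900

1 1 1907/2000
2 2 116/125
3 3 4421/5000
4 4 4409/5000
5 5 4183/5000
6 6 7931/10000
7 7 3917/5000
8 8 7569/10000
DF(3y) = 4421/5000 ≈ 0.884200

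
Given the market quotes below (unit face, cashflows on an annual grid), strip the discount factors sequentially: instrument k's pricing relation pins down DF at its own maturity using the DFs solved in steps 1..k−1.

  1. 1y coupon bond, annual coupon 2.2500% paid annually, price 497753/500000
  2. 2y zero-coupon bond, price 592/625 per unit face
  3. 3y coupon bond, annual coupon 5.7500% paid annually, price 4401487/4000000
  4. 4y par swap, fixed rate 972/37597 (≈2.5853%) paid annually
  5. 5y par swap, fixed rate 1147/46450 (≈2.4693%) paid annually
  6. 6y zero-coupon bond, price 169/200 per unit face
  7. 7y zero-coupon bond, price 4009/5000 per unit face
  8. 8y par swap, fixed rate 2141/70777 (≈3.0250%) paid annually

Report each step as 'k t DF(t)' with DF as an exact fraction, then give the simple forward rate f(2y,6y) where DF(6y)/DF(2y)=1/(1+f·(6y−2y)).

step 1 [1y] bond c/1=9/400: DF=(497753/500000 − 9/400·(0))/(1+9/400) = 1217/1250 ≈ 0.973600
step 2 [2y] zero: DF = P = 592/625 ≈ 0.947200
step 3 [3y] bond c/1=23/400: DF=(4401487/4000000 − 23/400·(0.973600+0.947200))/(1+23/400) = 9361/10000 ≈ 0.936100
step 4 [4y] swap r/1=972/37597: DF=(1 − 972/37597·(0.973600+0.947200+0.936100))/(1+972/37597) = 2257/2500 ≈ 0.902800
step 5 [5y] swap r/1=1147/46450: DF=(1 − 1147/46450·(0.973600+0.947200+0.936100+0.902800))/(1+1147/46450) = 8853/10000 ≈ 0.885300
step 6 [6y] zero: DF = P = 169/200 ≈ 0.845000
step 7 [7y] zero: DF = P = 4009/5000 ≈ 0.801800
step 8 [8y] swap r/1=2141/70777: DF=(1 − 2141/70777·(0.973600+0.947200+0.936100+0.902800+0.885300+0.845000+0.801800))/(1+2141/70777) = 7859/10000 ≈ 0.785900

1 1 1217/1250
2 2 592/625
3 3 9361/10000
4 4 2257/2500
5 5 8853/10000
6 6 169/200
7 7 4009/5000
8 8 7859/10000
f(2y,6y) = ((592/625)/(169/200) − 1)/(4) = 511/16900 ≈ 3.0237%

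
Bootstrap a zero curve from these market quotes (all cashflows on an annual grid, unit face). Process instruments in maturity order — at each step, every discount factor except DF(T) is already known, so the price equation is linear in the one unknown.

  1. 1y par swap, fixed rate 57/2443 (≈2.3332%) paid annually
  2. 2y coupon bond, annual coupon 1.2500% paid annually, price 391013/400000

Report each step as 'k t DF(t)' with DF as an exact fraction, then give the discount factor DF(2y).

1 1 2443/2500
2 2 4767/5000
DF(2y) = 4767/5000 ≈ 0.953400

step 1 [1y] swap r/1=57/2443: DF=(1 − 57/2443·(0))/(1+57/2443) = 2443/2500 ≈ 0.977200
step 2 [2y] bond c/1=1/80: DF=(391013/400000 − 1/80·(0.977200))/(1+1/80) = 4767/5000 ≈ 0.953400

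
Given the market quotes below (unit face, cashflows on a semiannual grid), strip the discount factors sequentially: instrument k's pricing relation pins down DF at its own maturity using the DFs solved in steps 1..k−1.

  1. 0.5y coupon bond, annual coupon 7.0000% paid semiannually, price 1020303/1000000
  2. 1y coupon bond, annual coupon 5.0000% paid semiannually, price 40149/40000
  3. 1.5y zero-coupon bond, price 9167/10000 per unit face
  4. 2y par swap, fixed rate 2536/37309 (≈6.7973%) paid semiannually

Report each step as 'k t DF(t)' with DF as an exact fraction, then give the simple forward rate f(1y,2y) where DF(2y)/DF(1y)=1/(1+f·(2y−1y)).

step 1 [0.5y] bond c/2=7/200: DF=(1020303/1000000 − 7/200·(0))/(1+7/200) = 4929/5000 ≈ 0.985800
step 2 [1y] bond c/2=1/40: DF=(40149/40000 − 1/40·(0.985800))/(1+1/40) = 597/625 ≈ 0.955200
step 3 [1.5y] zero: DF = P = 9167/10000 ≈ 0.916700
step 4 [2y] swap r/2=1268/37309: DF=(1 − 1268/37309·(0.985800+0.955200+0.916700))/(1+1268/37309) = 2183/2500 ≈ 0.873200

1 1/2 4929/5000
2 1 597/625
3 3/2 9167/10000
4 2 2183/2500
f(1y,2y) = ((597/625)/(2183/2500) − 1)/(1) = 205/2183 ≈ 9.3907%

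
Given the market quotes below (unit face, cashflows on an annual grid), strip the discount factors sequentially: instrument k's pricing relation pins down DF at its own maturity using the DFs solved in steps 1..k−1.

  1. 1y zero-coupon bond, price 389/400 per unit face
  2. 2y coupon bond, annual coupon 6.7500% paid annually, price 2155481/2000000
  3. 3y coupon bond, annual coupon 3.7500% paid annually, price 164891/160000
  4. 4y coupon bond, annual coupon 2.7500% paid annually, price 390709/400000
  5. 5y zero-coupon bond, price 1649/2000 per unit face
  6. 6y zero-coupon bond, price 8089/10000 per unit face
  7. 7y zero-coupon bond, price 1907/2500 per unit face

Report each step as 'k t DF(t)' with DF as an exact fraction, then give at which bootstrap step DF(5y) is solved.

step 1 [1y] zero: DF = P = 389/400 ≈ 0.972500
step 2 [2y] bond c/1=27/400: DF=(2155481/2000000 − 27/400·(0.972500))/(1+27/400) = 9481/10000 ≈ 0.948100
step 3 [3y] bond c/1=3/80: DF=(164891/160000 − 3/80·(0.972500+0.948100))/(1+3/80) = 9239/10000 ≈ 0.923900
step 4 [4y] bond c/1=11/400: DF=(390709/400000 − 11/400·(0.972500+0.948100+0.923900))/(1+11/400) = 1749/2000 ≈ 0.874500
step 5 [5y] zero: DF = P = 1649/2000 ≈ 0.824500
step 6 [6y] zero: DF = P = 8089/10000 ≈ 0.808900
step 7 [7y] zero: DF = P = 1907/2500 ≈ 0.762800

1 1 389/400
2 2 9481/10000
3 3 9239/10000
4 4 1749/2000
5 5 1649/2000
6 6 8089/10000
7 7 1907/2500
DF(5y) is solved at step 5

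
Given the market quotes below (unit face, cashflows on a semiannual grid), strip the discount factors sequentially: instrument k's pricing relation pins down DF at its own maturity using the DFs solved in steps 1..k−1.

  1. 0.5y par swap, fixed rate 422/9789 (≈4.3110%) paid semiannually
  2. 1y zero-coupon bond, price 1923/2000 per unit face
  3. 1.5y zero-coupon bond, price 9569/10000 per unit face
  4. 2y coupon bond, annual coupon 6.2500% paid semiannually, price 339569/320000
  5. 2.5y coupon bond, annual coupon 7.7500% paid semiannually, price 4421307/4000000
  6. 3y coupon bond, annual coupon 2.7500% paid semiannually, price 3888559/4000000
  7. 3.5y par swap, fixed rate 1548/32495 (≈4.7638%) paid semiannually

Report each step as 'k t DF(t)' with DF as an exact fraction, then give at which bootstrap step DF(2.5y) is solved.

step 1 [0.5y] swap r/2=211/9789: DF=(1 − 211/9789·(0))/(1+211/9789) = 9789/10000 ≈ 0.978900
step 2 [1y] zero: DF = P = 1923/2000 ≈ 0.961500
step 3 [1.5y] zero: DF = P = 9569/10000 ≈ 0.956900
step 4 [2y] bond c/2=1/32: DF=(339569/320000 − 1/32·(0.978900+0.961500+0.956900))/(1+1/32) = 2353/2500 ≈ 0.941200
step 5 [2.5y] bond c/2=31/800: DF=(4421307/4000000 − 31/800·(0.978900+0.961500+0.956900+0.941200))/(1+31/800) = 9209/10000 ≈ 0.920900
step 6 [3y] bond c/2=11/800: DF=(3888559/4000000 − 11/800·(0.978900+0.961500+0.956900+0.941200+0.920900))/(1+11/800) = 559/625 ≈ 0.894400
step 7 [3.5y] swap r/2=774/32495: DF=(1 − 774/32495·(0.978900+0.961500+0.956900+0.941200+0.920900+0.894400))/(1+774/32495) = 2113/2500 ≈ 0.845200

1 1/2 9789/10000
2 1 1923/2000
3 3/2 9569/10000
4 2 2353/2500
5 5/2 9209/10000
6 3 559/625
7 7/2 2113/2500
DF(2.5y) is solved at step 5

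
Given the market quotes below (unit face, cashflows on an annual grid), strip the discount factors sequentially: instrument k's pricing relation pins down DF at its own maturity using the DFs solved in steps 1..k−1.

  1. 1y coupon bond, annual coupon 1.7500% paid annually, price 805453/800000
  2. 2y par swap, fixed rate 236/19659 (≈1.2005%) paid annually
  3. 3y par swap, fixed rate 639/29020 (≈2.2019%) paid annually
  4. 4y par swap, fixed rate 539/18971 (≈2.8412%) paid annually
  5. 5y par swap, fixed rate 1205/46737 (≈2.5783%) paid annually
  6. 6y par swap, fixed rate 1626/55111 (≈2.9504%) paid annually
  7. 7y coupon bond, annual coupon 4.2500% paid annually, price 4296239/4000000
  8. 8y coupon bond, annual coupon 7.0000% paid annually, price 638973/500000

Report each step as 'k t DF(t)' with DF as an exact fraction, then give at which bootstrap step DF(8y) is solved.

1 1 1979/2000
2 2 2441/2500
3 3 9361/10000
4 4 4461/5000
5 5 1759/2000
6 6 4187/5000
7 7 1007/1250
8 8 7811/10000
DF(8y) is solved at step 8

step 1 [1y] bond c/1=7/400: DF=(805453/800000 − 7/400·(0))/(1+7/400) = 1979/2000 ≈ 0.989500
step 2 [2y] swap r/1=236/19659: DF=(1 − 236/19659·(0.989500))/(1+236/19659) = 2441/2500 ≈ 0.976400
step 3 [3y] swap r/1=639/29020: DF=(1 − 639/29020·(0.989500+0.976400))/(1+639/29020) = 9361/10000 ≈ 0.936100
step 4 [4y] swap r/1=539/18971: DF=(1 − 539/18971·(0.989500+0.976400+0.936100))/(1+539/18971) = 4461/5000 ≈ 0.892200
step 5 [5y] swap r/1=1205/46737: DF=(1 − 1205/46737·(0.989500+0.976400+0.936100+0.892200))/(1+1205/46737) = 1759/2000 ≈ 0.879500
step 6 [6y] swap r/1=1626/55111: DF=(1 − 1626/55111·(0.989500+0.976400+0.936100+0.892200+0.879500))/(1+1626/55111) = 4187/5000 ≈ 0.837400
step 7 [7y] bond c/1=17/400: DF=(4296239/4000000 − 17/400·(0.989500+0.976400+0.936100+0.892200+0.879500+0.837400))/(1+17/400) = 1007/1250 ≈ 0.805600
step 8 [8y] bond c/1=7/100: DF=(638973/500000 − 7/100·(0.989500+0.976400+0.936100+0.892200+0.879500+0.837400+0.805600))/(1+7/100) = 7811/10000 ≈ 0.781100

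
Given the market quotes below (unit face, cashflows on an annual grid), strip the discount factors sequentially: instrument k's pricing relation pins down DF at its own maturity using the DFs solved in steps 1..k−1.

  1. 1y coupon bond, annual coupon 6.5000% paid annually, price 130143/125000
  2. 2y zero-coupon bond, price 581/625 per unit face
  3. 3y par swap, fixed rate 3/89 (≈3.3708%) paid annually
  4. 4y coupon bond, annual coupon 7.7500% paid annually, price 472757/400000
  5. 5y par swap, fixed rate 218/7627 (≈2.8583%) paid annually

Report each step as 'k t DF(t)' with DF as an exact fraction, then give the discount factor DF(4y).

step 1 [1y] bond c/1=13/200: DF=(130143/125000 − 13/200·(0))/(1+13/200) = 611/625 ≈ 0.977600
step 2 [2y] zero: DF = P = 581/625 ≈ 0.929600
step 3 [3y] swap r/1=3/89: DF=(1 − 3/89·(0.977600+0.929600))/(1+3/89) = 2263/2500 ≈ 0.905200
step 4 [4y] bond c/1=31/400: DF=(472757/400000 − 31/400·(0.977600+0.929600+0.905200))/(1+31/400) = 4473/5000 ≈ 0.894600
step 5 [5y] swap r/1=218/7627: DF=(1 − 218/7627·(0.977600+0.929600+0.905200+0.894600))/(1+218/7627) = 2173/2500 ≈ 0.869200

1 1 611/625
2 2 581/625
3 3 2263/2500
4 4 4473/5000
5 5 2173/2500
DF(4y) = 4473/5000 ≈ 0.894600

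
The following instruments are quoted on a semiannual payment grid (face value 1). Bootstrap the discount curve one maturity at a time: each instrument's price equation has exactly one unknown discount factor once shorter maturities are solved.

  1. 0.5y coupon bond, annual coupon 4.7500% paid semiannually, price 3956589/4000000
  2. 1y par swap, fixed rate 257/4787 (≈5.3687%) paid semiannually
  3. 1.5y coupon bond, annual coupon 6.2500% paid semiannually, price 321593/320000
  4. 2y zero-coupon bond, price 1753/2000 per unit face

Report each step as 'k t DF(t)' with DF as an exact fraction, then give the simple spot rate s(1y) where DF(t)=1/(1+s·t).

1 1/2 4831/5000
2 1 4743/5000
3 3/2 1833/2000
4 2 1753/2000
s(1y) = (1/(4743/5000) − 1)/(1) = 257/4743 ≈ 5.4185%

step 1 [0.5y] bond c/2=19/800: DF=(3956589/4000000 − 19/800·(0))/(1+19/800) = 4831/5000 ≈ 0.966200
step 2 [1y] swap r/2=257/9574: DF=(1 − 257/9574·(0.966200))/(1+257/9574) = 4743/5000 ≈ 0.948600
step 3 [1.5y] bond c/2=1/32: DF=(321593/320000 − 1/32·(0.966200+0.948600))/(1+1/32) = 1833/2000 ≈ 0.916500
step 4 [2y] zero: DF = P = 1753/2000 ≈ 0.876500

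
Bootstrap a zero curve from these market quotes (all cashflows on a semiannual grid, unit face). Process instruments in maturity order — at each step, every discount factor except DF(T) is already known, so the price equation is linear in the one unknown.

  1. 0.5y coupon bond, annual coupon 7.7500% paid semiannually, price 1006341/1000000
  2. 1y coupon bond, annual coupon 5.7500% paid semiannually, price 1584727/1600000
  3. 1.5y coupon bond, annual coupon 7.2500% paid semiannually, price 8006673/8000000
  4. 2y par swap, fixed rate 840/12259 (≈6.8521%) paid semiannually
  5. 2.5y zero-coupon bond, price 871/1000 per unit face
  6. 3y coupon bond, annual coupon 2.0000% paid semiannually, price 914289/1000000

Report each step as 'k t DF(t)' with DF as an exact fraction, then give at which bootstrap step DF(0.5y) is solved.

step 1 [0.5y] bond c/2=31/800: DF=(1006341/1000000 − 31/800·(0))/(1+31/800) = 1211/1250 ≈ 0.968800
step 2 [1y] bond c/2=23/800: DF=(1584727/1600000 − 23/800·(0.968800))/(1+23/800) = 9357/10000 ≈ 0.935700
step 3 [1.5y] bond c/2=29/800: DF=(8006673/8000000 − 29/800·(0.968800+0.935700))/(1+29/800) = 562/625 ≈ 0.899200
step 4 [2y] swap r/2=420/12259: DF=(1 − 420/12259·(0.968800+0.935700+0.899200))/(1+420/12259) = 437/500 ≈ 0.874000
step 5 [2.5y] zero: DF = P = 871/1000 ≈ 0.871000
step 6 [3y] bond c/2=1/100: DF=(914289/1000000 − 1/100·(0.968800+0.935700+0.899200+0.874000+0.871000))/(1+1/100) = 4301/5000 ≈ 0.860200

1 1/2 1211/1250
2 1 9357/10000
3 3/2 562/625
4 2 437/500
5 5/2 871/1000
6 3 4301/5000
DF(0.5y) is solved at step 1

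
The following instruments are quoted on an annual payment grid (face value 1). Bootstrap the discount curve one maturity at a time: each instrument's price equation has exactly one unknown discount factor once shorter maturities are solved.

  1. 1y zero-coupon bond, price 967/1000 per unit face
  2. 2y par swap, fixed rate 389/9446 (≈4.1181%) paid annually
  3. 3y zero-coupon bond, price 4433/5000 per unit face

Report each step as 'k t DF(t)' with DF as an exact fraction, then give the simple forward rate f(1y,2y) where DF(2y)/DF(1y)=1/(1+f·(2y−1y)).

1 1 967/1000
2 2 4611/5000
3 3 4433/5000
f(1y,2y) = ((967/1000)/(4611/5000) − 1)/(1) = 224/4611 ≈ 4.8579%

step 1 [1y] zero: DF = P = 967/1000 ≈ 0.967000
step 2 [2y] swap r/1=389/9446: DF=(1 − 389/9446·(0.967000))/(1+389/9446) = 4611/5000 ≈ 0.922200
step 3 [3y] zero: DF = P = 4433/5000 ≈ 0.886600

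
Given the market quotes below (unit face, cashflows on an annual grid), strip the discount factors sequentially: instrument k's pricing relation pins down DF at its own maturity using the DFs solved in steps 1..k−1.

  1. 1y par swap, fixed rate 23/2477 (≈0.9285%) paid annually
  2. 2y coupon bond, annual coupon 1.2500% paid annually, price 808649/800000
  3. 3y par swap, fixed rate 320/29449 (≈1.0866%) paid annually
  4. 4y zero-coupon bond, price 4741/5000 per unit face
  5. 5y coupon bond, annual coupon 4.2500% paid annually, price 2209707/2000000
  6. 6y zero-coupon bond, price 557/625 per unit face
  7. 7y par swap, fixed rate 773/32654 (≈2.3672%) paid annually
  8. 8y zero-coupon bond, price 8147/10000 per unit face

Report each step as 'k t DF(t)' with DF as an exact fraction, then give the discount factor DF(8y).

step 1 [1y] swap r/1=23/2477: DF=(1 − 23/2477·(0))/(1+23/2477) = 2477/2500 ≈ 0.990800
step 2 [2y] bond c/1=1/80: DF=(808649/800000 − 1/80·(0.990800))/(1+1/80) = 9861/10000 ≈ 0.986100
step 3 [3y] swap r/1=320/29449: DF=(1 − 320/29449·(0.990800+0.986100))/(1+320/29449) = 121/125 ≈ 0.968000
step 4 [4y] zero: DF = P = 4741/5000 ≈ 0.948200
step 5 [5y] bond c/1=17/400: DF=(2209707/2000000 − 17/400·(0.990800+0.986100+0.968000+0.948200))/(1+17/400) = 9011/10000 ≈ 0.901100
step 6 [6y] zero: DF = P = 557/625 ≈ 0.891200
step 7 [7y] swap r/1=773/32654: DF=(1 − 773/32654·(0.990800+0.986100+0.968000+0.948200+0.901100+0.891200))/(1+773/32654) = 4227/5000 ≈ 0.845400
step 8 [8y] zero: DF = P = 8147/10000 ≈ 0.814700

1 1 2477/2500
2 2 9861/10000
3 3 121/125
4 4 4741/5000
5 5 9011/10000
6 6 557/625
7 7 4227/5000
8 8 8147/10000
DF(8y) = 8147/10000 ≈ 0.814700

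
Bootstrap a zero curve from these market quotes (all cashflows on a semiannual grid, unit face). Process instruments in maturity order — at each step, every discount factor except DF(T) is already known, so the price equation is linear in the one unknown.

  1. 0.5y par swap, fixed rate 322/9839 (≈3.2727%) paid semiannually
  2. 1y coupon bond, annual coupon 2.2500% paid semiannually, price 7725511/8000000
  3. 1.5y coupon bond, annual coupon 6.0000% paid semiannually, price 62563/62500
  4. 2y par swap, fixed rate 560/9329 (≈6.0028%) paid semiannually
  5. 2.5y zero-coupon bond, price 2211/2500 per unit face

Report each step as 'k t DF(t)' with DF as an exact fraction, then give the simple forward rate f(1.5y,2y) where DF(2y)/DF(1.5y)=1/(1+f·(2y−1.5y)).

1 1/2 9839/10000
2 1 118/125
3 3/2 9157/10000
4 2 111/125
5 5/2 2211/2500
f(1.5y,2y) = ((9157/10000)/(111/125) − 1)/(1/2) = 277/4440 ≈ 6.2387%

step 1 [0.5y] swap r/2=161/9839: DF=(1 − 161/9839·(0))/(1+161/9839) = 9839/10000 ≈ 0.983900
step 2 [1y] bond c/2=9/800: DF=(7725511/8000000 − 9/800·(0.983900))/(1+9/800) = 118/125 ≈ 0.944000
step 3 [1.5y] bond c/2=3/100: DF=(62563/62500 − 3/100·(0.983900+0.944000))/(1+3/100) = 9157/10000 ≈ 0.915700
step 4 [2y] swap r/2=280/9329: DF=(1 − 280/9329·(0.983900+0.944000+0.915700))/(1+280/9329) = 111/125 ≈ 0.888000
step 5 [2.5y] zero: DF = P = 2211/2500 ≈ 0.884400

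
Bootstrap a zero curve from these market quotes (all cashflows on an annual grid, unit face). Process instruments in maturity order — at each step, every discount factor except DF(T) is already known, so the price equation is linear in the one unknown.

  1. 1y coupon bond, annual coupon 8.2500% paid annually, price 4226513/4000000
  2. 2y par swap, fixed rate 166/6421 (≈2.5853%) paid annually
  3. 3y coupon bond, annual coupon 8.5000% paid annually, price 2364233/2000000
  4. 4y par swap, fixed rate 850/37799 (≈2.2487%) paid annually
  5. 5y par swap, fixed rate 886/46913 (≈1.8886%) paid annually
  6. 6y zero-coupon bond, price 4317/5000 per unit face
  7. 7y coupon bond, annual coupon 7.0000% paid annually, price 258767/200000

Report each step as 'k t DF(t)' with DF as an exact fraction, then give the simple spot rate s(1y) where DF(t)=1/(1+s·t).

1 1 9761/10000
2 2 4751/5000
3 3 4693/5000
4 4 183/200
5 5 4557/5000
6 6 4317/5000
7 7 4229/5000
s(1y) = (1/(9761/10000) − 1)/(1) = 239/9761 ≈ 2.4485%

step 1 [1y] bond c/1=33/400: DF=(4226513/4000000 − 33/400·(0))/(1+33/400) = 9761/10000 ≈ 0.976100
step 2 [2y] swap r/1=166/6421: DF=(1 − 166/6421·(0.976100))/(1+166/6421) = 4751/5000 ≈ 0.950200
step 3 [3y] bond c/1=17/200: DF=(2364233/2000000 − 17/200·(0.976100+0.950200))/(1+17/200) = 4693/5000 ≈ 0.938600
step 4 [4y] swap r/1=850/37799: DF=(1 − 850/37799·(0.976100+0.950200+0.938600))/(1+850/37799) = 183/200 ≈ 0.915000
step 5 [5y] swap r/1=886/46913: DF=(1 − 886/46913·(0.976100+0.950200+0.938600+0.915000))/(1+886/46913) = 4557/5000 ≈ 0.911400
step 6 [6y] zero: DF = P = 4317/5000 ≈ 0.863400
step 7 [7y] bond c/1=7/100: DF=(258767/200000 − 7/100·(0.976100+0.950200+0.938600+0.915000+0.911400+0.863400))/(1+7/100) = 4229/5000 ≈ 0.845800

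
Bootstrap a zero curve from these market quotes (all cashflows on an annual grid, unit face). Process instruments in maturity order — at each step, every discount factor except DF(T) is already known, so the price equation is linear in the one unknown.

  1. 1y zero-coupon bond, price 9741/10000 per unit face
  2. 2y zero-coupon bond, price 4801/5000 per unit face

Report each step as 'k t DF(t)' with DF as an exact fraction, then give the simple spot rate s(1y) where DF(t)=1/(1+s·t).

1 1 9741/10000
2 2 4801/5000
s(1y) = (1/(9741/10000) − 1)/(1) = 259/9741 ≈ 2.6589%

step 1 [1y] zero: DF = P = 9741/10000 ≈ 0.974100
step 2 [2y] zero: DF = P = 4801/5000 ≈ 0.960200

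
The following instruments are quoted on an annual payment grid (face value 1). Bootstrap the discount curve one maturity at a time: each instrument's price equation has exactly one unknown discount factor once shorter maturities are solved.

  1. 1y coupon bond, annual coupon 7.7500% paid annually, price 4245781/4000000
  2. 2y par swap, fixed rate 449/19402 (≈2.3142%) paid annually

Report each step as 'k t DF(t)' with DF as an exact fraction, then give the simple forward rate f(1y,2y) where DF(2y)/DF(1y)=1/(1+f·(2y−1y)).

step 1 [1y] bond c/1=31/400: DF=(4245781/4000000 − 31/400·(0))/(1+31/400) = 9851/10000 ≈ 0.985100
step 2 [2y] swap r/1=449/19402: DF=(1 − 449/19402·(0.985100))/(1+449/19402) = 9551/10000 ≈ 0.955100

1 1 9851/10000
2 2 9551/10000
f(1y,2y) = ((9851/10000)/(9551/10000) − 1)/(1) = 300/9551 ≈ 3.1410%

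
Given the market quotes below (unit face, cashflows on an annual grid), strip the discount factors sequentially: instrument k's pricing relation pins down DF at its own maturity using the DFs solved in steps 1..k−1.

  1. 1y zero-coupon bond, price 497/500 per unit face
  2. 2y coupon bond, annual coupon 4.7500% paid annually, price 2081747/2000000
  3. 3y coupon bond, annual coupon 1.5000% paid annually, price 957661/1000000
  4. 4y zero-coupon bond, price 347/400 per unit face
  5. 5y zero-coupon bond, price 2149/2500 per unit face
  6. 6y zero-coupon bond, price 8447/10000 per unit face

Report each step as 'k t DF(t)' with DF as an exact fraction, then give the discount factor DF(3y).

1 1 497/500
2 2 4743/5000
3 3 2287/2500
4 4 347/400
5 5 2149/2500
6 6 8447/10000
DF(3y) = 2287/2500 ≈ 0.914800

step 1 [1y] zero: DF = P = 497/500 ≈ 0.994000
step 2 [2y] bond c/1=19/400: DF=(2081747/2000000 − 19/400·(0.994000))/(1+19/400) = 4743/5000 ≈ 0.948600
step 3 [3y] bond c/1=3/200: DF=(957661/1000000 − 3/200·(0.994000+0.948600))/(1+3/200) = 2287/2500 ≈ 0.914800
step 4 [4y] zero: DF = P = 347/400 ≈ 0.867500
step 5 [5y] zero: DF = P = 2149/2500 ≈ 0.859600
step 6 [6y] zero: DF = P = 8447/10000 ≈ 0.844700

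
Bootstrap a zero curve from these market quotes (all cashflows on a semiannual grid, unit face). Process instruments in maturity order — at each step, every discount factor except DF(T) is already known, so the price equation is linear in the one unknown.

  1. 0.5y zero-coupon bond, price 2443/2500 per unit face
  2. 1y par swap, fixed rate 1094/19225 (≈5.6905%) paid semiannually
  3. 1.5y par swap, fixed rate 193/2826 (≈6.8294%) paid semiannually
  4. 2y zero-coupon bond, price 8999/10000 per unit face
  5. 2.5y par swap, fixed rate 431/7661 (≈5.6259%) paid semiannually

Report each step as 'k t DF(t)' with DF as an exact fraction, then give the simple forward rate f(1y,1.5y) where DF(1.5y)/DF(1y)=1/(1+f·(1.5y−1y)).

1 1/2 2443/2500
2 1 9453/10000
3 3/2 1807/2000
4 2 8999/10000
5 5/2 8707/10000
f(1y,1.5y) = ((9453/10000)/(1807/2000) − 1)/(1/2) = 836/9035 ≈ 9.2529%

step 1 [0.5y] zero: DF = P = 2443/2500 ≈ 0.977200
step 2 [1y] swap r/2=547/19225: DF=(1 − 547/19225·(0.977200))/(1+547/19225) = 9453/10000 ≈ 0.945300
step 3 [1.5y] swap r/2=193/5652: DF=(1 − 193/5652·(0.977200+0.945300))/(1+193/5652) = 1807/2000 ≈ 0.903500
step 4 [2y] zero: DF = P = 8999/10000 ≈ 0.899900
step 5 [2.5y] swap r/2=431/15322: DF=(1 − 431/15322·(0.977200+0.945300+0.903500+0.899900))/(1+431/15322) = 8707/10000 ≈ 0.870700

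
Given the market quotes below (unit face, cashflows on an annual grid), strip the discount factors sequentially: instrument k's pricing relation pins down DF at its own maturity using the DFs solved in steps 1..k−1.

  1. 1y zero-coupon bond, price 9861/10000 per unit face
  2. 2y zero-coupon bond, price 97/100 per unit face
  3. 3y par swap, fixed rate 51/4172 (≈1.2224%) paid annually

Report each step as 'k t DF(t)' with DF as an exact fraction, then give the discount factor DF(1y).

step 1 [1y] zero: DF = P = 9861/10000 ≈ 0.986100
step 2 [2y] zero: DF = P = 97/100 ≈ 0.970000
step 3 [3y] swap r/1=51/4172: DF=(1 − 51/4172·(0.986100+0.970000))/(1+51/4172) = 9643/10000 ≈ 0.964300

1 1 9861/10000
2 2 97/100
3 3 9643/10000
DF(1y) = 9861/10000 ≈ 0.986100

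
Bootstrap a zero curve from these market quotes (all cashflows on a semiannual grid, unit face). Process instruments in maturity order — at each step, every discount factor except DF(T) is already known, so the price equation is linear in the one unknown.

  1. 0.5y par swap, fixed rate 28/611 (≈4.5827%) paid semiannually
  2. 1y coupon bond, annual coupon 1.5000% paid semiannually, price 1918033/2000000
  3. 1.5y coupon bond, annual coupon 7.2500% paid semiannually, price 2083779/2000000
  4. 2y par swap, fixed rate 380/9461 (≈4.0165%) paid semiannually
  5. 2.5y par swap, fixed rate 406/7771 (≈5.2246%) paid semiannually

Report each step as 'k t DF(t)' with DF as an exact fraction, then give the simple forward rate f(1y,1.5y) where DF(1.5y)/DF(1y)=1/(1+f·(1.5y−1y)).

step 1 [0.5y] swap r/2=14/611: DF=(1 − 14/611·(0))/(1+14/611) = 611/625 ≈ 0.977600
step 2 [1y] bond c/2=3/400: DF=(1918033/2000000 − 3/400·(0.977600))/(1+3/400) = 4723/5000 ≈ 0.944600
step 3 [1.5y] bond c/2=29/800: DF=(2083779/2000000 − 29/800·(0.977600+0.944600))/(1+29/800) = 4691/5000 ≈ 0.938200
step 4 [2y] swap r/2=190/9461: DF=(1 − 190/9461·(0.977600+0.944600+0.938200))/(1+190/9461) = 231/250 ≈ 0.924000
step 5 [2.5y] swap r/2=203/7771: DF=(1 − 203/7771·(0.977600+0.944600+0.938200+0.924000))/(1+203/7771) = 4391/5000 ≈ 0.878200

1 1/2 611/625
2 1 4723/5000
3 3/2 4691/5000
4 2 231/250
5 5/2 4391/5000
f(1y,1.5y) = ((4723/5000)/(4691/5000) − 1)/(1/2) = 64/4691 ≈ 1.3643%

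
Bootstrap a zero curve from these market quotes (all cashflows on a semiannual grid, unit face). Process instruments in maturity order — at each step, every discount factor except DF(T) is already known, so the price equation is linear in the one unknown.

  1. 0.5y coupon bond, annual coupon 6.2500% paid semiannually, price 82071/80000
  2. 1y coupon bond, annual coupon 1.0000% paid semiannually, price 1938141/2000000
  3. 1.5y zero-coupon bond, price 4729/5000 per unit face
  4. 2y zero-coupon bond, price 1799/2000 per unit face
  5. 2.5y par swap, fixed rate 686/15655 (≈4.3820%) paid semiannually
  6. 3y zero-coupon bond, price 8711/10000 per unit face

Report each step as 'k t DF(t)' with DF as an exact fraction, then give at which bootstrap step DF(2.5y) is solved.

1 1/2 2487/2500
2 1 9593/10000
3 3/2 4729/5000
4 2 1799/2000
5 5/2 8971/10000
6 3 8711/10000
DF(2.5y) is solved at step 5

step 1 [0.5y] bond c/2=1/32: DF=(82071/80000 − 1/32·(0))/(1+1/32) = 2487/2500 ≈ 0.994800
step 2 [1y] bond c/2=1/200: DF=(1938141/2000000 − 1/200·(0.994800))/(1+1/200) = 9593/10000 ≈ 0.959300
step 3 [1.5y] zero: DF = P = 4729/5000 ≈ 0.945800
step 4 [2y] zero: DF = P = 1799/2000 ≈ 0.899500
step 5 [2.5y] swap r/2=343/15655: DF=(1 − 343/15655·(0.994800+0.959300+0.945800+0.899500))/(1+343/15655) = 8971/10000 ≈ 0.897100
step 6 [3y] zero: DF = P = 8711/10000 ≈ 0.871100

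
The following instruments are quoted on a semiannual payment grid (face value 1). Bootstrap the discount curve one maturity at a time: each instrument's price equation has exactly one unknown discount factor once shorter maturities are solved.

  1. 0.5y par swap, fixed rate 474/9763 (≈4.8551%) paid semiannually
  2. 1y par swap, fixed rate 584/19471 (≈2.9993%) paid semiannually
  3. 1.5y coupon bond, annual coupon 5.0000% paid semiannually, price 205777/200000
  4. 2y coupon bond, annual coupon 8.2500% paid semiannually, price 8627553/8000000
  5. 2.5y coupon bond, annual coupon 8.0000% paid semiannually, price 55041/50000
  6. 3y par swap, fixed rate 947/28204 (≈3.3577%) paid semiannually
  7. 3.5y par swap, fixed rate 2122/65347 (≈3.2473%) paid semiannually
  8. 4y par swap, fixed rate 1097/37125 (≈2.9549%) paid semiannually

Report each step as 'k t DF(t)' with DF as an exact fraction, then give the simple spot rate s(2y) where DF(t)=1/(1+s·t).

1 1/2 9763/10000
2 1 2427/2500
3 3/2 9563/10000
4 2 9207/10000
5 5/2 4557/5000
6 3 9053/10000
7 7/2 8939/10000
8 4 8903/10000
s(2y) = (1/(9207/10000) − 1)/(2) = 793/18414 ≈ 4.3065%

step 1 [0.5y] swap r/2=237/9763: DF=(1 − 237/9763·(0))/(1+237/9763) = 9763/10000 ≈ 0.976300
step 2 [1y] swap r/2=292/19471: DF=(1 − 292/19471·(0.976300))/(1+292/19471) = 2427/2500 ≈ 0.970800
step 3 [1.5y] bond c/2=1/40: DF=(205777/200000 − 1/40·(0.976300+0.970800))/(1+1/40) = 9563/10000 ≈ 0.956300
step 4 [2y] bond c/2=33/800: DF=(8627553/8000000 − 33/800·(0.976300+0.970800+0.956300))/(1+33/800) = 9207/10000 ≈ 0.920700
step 5 [2.5y] bond c/2=1/25: DF=(55041/50000 − 1/25·(0.976300+0.970800+0.956300+0.920700))/(1+1/25) = 4557/5000 ≈ 0.911400
step 6 [3y] swap r/2=947/56408: DF=(1 − 947/56408·(0.976300+0.970800+0.956300+0.920700+0.911400))/(1+947/56408) = 9053/10000 ≈ 0.905300
step 7 [3.5y] swap r/2=1061/65347: DF=(1 − 1061/65347·(0.976300+0.970800+0.956300+0.920700+0.911400+0.905300))/(1+1061/65347) = 8939/10000 ≈ 0.893900
step 8 [4y] swap r/2=1097/74250: DF=(1 − 1097/74250·(0.976300+0.970800+0.956300+0.920700+0.911400+0.905300+0.893900))/(1+1097/74250) = 8903/10000 ≈ 0.890300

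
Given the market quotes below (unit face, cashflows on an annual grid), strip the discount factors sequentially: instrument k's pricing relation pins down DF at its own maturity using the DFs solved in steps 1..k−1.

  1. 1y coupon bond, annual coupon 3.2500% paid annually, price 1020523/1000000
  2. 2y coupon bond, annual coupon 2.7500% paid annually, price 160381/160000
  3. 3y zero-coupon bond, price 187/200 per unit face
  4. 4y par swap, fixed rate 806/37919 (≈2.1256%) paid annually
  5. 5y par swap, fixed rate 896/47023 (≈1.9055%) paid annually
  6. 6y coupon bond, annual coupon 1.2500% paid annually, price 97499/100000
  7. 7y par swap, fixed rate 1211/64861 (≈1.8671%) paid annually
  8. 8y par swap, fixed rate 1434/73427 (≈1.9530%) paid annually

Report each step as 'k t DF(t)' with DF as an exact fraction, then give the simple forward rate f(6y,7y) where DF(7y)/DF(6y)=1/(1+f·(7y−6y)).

1 1 2471/2500
2 2 9491/10000
3 3 187/200
4 4 4597/5000
5 5 569/625
6 6 9049/10000
7 7 8789/10000
8 8 4283/5000
f(6y,7y) = ((9049/10000)/(8789/10000) − 1)/(1) = 260/8789 ≈ 2.9582%

step 1 [1y] bond c/1=13/400: DF=(1020523/1000000 − 13/400·(0))/(1+13/400) = 2471/2500 ≈ 0.988400
step 2 [2y] bond c/1=11/400: DF=(160381/160000 − 11/400·(0.988400))/(1+11/400) = 9491/10000 ≈ 0.949100
step 3 [3y] zero: DF = P = 187/200 ≈ 0.935000
step 4 [4y] swap r/1=806/37919: DF=(1 − 806/37919·(0.988400+0.949100+0.935000))/(1+806/37919) = 4597/5000 ≈ 0.919400
step 5 [5y] swap r/1=896/47023: DF=(1 − 896/47023·(0.988400+0.949100+0.935000+0.919400))/(1+896/47023) = 569/625 ≈ 0.910400
step 6 [6y] bond c/1=1/80: DF=(97499/100000 − 1/80·(0.988400+0.949100+0.935000+0.919400+0.910400))/(1+1/80) = 9049/10000 ≈ 0.904900
step 7 [7y] swap r/1=1211/64861: DF=(1 − 1211/64861·(0.988400+0.949100+0.935000+0.919400+0.910400+0.904900))/(1+1211/64861) = 8789/10000 ≈ 0.878900
step 8 [8y] swap r/1=1434/73427: DF=(1 − 1434/73427·(0.988400+0.949100+0.935000+0.919400+0.910400+0.904900+0.878900))/(1+1434/73427) = 4283/5000 ≈ 0.856600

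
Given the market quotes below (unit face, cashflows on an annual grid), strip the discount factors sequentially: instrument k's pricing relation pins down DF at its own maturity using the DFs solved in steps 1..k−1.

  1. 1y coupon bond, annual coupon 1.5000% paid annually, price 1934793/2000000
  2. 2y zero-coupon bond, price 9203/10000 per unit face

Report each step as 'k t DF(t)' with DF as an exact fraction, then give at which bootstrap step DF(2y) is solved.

step 1 [1y] bond c/1=3/200: DF=(1934793/2000000 − 3/200·(0))/(1+3/200) = 9531/10000 ≈ 0.953100
step 2 [2y] zero: DF = P = 9203/10000 ≈ 0.920300

1 1 9531/10000
2 2 9203/10000
DF(2y) is solved at step 2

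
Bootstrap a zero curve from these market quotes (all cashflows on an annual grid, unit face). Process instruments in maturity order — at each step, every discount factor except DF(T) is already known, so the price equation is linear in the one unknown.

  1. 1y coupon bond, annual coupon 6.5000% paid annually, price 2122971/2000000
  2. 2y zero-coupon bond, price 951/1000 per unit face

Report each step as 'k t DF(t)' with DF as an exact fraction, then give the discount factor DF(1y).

step 1 [1y] bond c/1=13/200: DF=(2122971/2000000 − 13/200·(0))/(1+13/200) = 9967/10000 ≈ 0.996700
step 2 [2y] zero: DF = P = 951/1000 ≈ 0.951000

1 1 9967/10000
2 2 951/1000
DF(1y) = 9967/10000 ≈ 0.996700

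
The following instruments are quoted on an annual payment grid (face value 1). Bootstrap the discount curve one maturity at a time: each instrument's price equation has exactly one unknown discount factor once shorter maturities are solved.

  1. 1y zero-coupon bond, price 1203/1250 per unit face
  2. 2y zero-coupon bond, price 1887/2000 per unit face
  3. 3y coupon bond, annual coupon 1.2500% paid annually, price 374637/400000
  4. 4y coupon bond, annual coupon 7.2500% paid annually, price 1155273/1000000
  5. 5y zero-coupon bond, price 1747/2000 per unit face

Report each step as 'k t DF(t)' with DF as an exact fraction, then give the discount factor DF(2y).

step 1 [1y] zero: DF = P = 1203/1250 ≈ 0.962400
step 2 [2y] zero: DF = P = 1887/2000 ≈ 0.943500
step 3 [3y] bond c/1=1/80: DF=(374637/400000 − 1/80·(0.962400+0.943500))/(1+1/80) = 1803/2000 ≈ 0.901500
step 4 [4y] bond c/1=29/400: DF=(1155273/1000000 − 29/400·(0.962400+0.943500+0.901500))/(1+29/400) = 4437/5000 ≈ 0.887400
step 5 [5y] zero: DF = P = 1747/2000 ≈ 0.873500

1 1 1203/1250
2 2 1887/2000
3 3 1803/2000
4 4 4437/5000
5 5 1747/2000
DF(2y) = 1887/2000 ≈ 0.943500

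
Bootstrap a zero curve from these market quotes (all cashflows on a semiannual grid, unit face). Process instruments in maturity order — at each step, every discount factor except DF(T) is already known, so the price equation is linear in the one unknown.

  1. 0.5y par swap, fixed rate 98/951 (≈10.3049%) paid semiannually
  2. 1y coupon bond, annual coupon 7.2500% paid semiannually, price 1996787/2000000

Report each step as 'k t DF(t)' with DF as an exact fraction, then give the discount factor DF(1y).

1 1/2 951/1000
2 1 4651/5000
DF(1y) = 4651/5000 ≈ 0.930200

step 1 [0.5y] swap r/2=49/951: DF=(1 − 49/951·(0))/(1+49/951) = 951/1000 ≈ 0.951000
step 2 [1y] bond c/2=29/800: DF=(1996787/2000000 − 29/800·(0.951000))/(1+29/800) = 4651/5000 ≈ 0.930200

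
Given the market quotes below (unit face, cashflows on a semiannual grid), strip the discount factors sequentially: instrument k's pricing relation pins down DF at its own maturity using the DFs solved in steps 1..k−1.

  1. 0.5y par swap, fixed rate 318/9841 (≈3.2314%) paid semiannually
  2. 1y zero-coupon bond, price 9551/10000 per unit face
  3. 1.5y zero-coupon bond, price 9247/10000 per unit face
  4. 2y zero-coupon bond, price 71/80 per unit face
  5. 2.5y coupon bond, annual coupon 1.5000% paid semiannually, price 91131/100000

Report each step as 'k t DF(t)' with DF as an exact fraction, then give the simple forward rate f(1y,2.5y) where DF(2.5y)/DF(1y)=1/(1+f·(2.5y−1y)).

1 1/2 9841/10000
2 1 9551/10000
3 3/2 9247/10000
4 2 71/80
5 5/2 4383/5000
f(1y,2.5y) = ((9551/10000)/(4383/5000) − 1)/(3/2) = 785/13149 ≈ 5.9700%

step 1 [0.5y] swap r/2=159/9841: DF=(1 − 159/9841·(0))/(1+159/9841) = 9841/10000 ≈ 0.984100
step 2 [1y] zero: DF = P = 9551/10000 ≈ 0.955100
step 3 [1.5y] zero: DF = P = 9247/10000 ≈ 0.924700
step 4 [2y] zero: DF = P = 71/80 ≈ 0.887500
step 5 [2.5y] bond c/2=3/400: DF=(91131/100000 − 3/400·(0.984100+0.955100+0.924700+0.887500))/(1+3/400) = 4383/5000 ≈ 0.876600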